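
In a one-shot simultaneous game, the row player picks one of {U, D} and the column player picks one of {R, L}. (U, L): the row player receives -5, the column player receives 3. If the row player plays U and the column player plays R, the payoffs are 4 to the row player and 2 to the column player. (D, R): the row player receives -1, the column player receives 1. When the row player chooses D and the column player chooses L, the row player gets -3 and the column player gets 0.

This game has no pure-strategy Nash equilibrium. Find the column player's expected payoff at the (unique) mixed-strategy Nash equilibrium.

Set the column player's expected payoff from R equal to that from L:
  the column player's payoff from R: p·2 + (1−p)·1 = p + 1
  the column player's payoff from L: p·3 + (1−p)·0 = 3p
  p + 1 = 3p  ⇒  -2p = -1  ⇒  p = 1/2.
At equilibrium the column player is indifferent across columns, so the column player's payoff equals the payoff from R: (1/2)·2 + (1/2)·1 = 3/2.

3/2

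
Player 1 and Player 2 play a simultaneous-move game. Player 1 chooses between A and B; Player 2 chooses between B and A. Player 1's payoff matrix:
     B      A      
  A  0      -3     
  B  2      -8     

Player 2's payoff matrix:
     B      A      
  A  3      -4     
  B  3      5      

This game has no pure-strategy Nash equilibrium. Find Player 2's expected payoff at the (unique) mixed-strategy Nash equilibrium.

For Player 2 to be willing to mix, Player 2 must be indifferent between B and A, which pins down Player 1's mix.
  Player 2's payoff from B: p·3 + (1−p)·3 = 3
  Player 2's payoff from A: p·(-4) + (1−p)·5 = -9p + 5
  3 = -9p + 5  ⇒  9p = 2  ⇒  p = 2/9.
At equilibrium Player 2 is indifferent across columns, so Player 2's payoff equals the payoff from B: (2/9)·3 + (7/9)·3 = 3.

3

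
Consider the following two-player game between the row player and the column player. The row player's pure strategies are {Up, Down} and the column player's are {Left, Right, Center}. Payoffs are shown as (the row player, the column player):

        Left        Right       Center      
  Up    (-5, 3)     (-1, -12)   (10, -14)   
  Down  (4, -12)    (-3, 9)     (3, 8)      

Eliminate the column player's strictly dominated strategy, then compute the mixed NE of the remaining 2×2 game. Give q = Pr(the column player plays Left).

The column player's strategy Center is strictly dominated by Right: -12 > -14 and 9 > 8. Eliminate Center.
In a mixed equilibrium the row player is indifferent between Up and Down; this condition fixes q.
  the row player's payoff to Up: q·(-5) + (1−q)·(-1) = -4q - 1
  the row player's payoff to Down: q·4 + (1−q)·(-3) = 7q - 3
  -4q - 1 = 7q - 3  ⇒  -11q = -2  ⇒  q = 2/11.

q = 2/11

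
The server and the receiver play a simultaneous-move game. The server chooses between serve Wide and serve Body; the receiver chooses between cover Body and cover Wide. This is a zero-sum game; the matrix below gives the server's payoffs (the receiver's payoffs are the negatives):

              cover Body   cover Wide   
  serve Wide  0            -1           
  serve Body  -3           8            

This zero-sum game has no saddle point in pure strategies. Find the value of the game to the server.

In a mixed equilibrium the server is indifferent between serve Wide and serve Body; this condition fixes q.
  the server's payoff from serve Wide: q·0 + (1−q)·(-1) = q - 1
  the server's payoff from serve Body: q·(-3) + (1−q)·8 = -11q + 8
  q - 1 = -11q + 8  ⇒  12q = 9  ⇒  q = 3/4.
The value is the server's expected payoff against this mix (using serve Wide): (3/4)·0 + (1/4)·(-1) = -1/4.

v = -1/4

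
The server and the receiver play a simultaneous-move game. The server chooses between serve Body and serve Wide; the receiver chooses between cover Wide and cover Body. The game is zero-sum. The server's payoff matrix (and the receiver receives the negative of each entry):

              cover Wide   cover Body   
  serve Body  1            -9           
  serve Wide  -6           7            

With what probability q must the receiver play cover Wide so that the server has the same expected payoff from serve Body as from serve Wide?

For the server to be willing to mix, the server must be indifferent between serve Body and serve Wide, which pins down the receiver's mix.
  the server's expected payoff from serve Body: q·1 + (1−q)·(-9) = 10q - 9
  the server's expected payoff from serve Wide: q·(-6) + (1−q)·7 = -13q + 7
  10q - 9 = -13q + 7  ⇒  23q = 16  ⇒  q = 16/23.

q = 16/23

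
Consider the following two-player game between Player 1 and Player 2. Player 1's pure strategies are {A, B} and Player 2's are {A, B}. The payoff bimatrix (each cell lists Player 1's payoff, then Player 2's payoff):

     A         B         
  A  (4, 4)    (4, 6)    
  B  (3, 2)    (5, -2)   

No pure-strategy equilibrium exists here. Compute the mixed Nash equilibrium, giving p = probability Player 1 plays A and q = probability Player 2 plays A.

p = 2/3, q = 1/2

In a mixed equilibrium Player 2 is indifferent between A and B; this condition fixes p.
  Player 2's payoff from A: p·4 + (1−p)·2 = 2p + 2
  Player 2's payoff from B: p·6 + (1−p)·(-2) = 8p - 2
  2p + 2 = 8p - 2  ⇒  -6p = -4  ⇒  p = 2/3.
Player 1's indifference between A and B determines Player 2's mixing probability q:
  Player 1's payoff to A: q·4 + (1−q)·4 = 4
  Player 1's payoff to B: q·3 + (1−q)·5 = -2q + 5
  4 = -2q + 5  ⇒  2q = 1  ⇒  q = 1/2.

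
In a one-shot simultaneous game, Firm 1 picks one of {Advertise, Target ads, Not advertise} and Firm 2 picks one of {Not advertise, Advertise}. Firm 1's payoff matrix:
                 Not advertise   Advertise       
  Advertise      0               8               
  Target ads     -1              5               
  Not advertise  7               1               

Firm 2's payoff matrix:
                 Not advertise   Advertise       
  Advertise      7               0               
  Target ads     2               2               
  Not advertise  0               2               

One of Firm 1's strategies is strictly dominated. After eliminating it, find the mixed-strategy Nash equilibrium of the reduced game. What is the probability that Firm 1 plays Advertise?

Firm 1's strategy Target ads is strictly dominated by Advertise: 0 > -1 and 8 > 5. Eliminate Target ads.
For Firm 2 to be willing to mix, Firm 2 must be indifferent between Not advertise and Advertise, which pins down Firm 1's mix.
  Firm 2's payoff to Not advertise: p·7 + (1−p)·0 = 7p
  Firm 2's payoff to Advertise: p·0 + (1−p)·2 = -2p + 2
  7p = -2p + 2  ⇒  9p = 2  ⇒  p = 2/9.

p = 2/9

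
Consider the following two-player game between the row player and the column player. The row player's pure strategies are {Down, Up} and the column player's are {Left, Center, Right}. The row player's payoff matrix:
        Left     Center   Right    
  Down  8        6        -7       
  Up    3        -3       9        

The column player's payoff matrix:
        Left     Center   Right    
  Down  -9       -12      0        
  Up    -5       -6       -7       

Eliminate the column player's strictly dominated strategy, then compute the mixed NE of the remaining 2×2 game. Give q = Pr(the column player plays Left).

q = 16/21

The column player's strategy Center is strictly dominated by Left: -9 > -12 and -5 > -6. Eliminate Center.
The row player's indifference between Down and Up determines the column player's mixing probability q:
  the row player's payoff from Down: q·8 + (1−q)·(-7) = 15q - 7
  the row player's payoff from Up: q·3 + (1−q)·9 = -6q + 9
  15q - 7 = -6q + 9  ⇒  21q = 16  ⇒  q = 16/21.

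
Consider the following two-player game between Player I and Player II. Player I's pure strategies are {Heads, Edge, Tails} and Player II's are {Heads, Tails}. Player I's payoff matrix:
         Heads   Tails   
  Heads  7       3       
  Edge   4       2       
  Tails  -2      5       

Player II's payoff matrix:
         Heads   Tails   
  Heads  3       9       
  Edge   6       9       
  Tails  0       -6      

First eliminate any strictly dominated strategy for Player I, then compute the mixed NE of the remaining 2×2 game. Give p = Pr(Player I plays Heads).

Player I's strategy Edge is strictly dominated by Heads: 7 > 4 and 3 > 2. Eliminate Edge.
Player II's indifference between Heads and Tails determines Player I's mixing probability p:
  Player II's expected payoff from Heads: p·3 + (1−p)·0 = 3p
  Player II's expected payoff from Tails: p·9 + (1−p)·(-6) = 15p - 6
  3p = 15p - 6  ⇒  -12p = -6  ⇒  p = 1/2.

p = 1/2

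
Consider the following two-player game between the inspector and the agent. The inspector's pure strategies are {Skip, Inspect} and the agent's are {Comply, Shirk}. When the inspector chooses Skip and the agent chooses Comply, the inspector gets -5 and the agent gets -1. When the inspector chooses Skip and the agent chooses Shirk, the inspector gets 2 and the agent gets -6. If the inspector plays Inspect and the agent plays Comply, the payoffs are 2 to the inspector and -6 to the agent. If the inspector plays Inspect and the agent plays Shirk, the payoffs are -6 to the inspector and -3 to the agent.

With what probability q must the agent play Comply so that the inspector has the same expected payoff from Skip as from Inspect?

q = 8/15

For the inspector to be willing to mix, the inspector must be indifferent between Skip and Inspect, which pins down the agent's mix.
  the inspector's payoff from Skip: q·(-5) + (1−q)·2 = -7q + 2
  the inspector's payoff from Inspect: q·2 + (1−q)·(-6) = 8q - 6
  -7q + 2 = 8q - 6  ⇒  -15q = -8  ⇒  q = 8/15.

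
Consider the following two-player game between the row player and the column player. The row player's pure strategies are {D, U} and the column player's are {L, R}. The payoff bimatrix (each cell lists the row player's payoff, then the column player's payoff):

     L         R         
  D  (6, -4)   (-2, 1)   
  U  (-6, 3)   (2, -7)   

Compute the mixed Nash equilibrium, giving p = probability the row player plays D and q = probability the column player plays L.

For the column player to be willing to mix, the column player must be indifferent between L and R, which pins down the row player's mix.
  the column player's payoff to L: p·(-4) + (1−p)·3 = -7p + 3
  the column player's payoff to R: p·1 + (1−p)·(-7) = 8p - 7
  -7p + 3 = 8p - 7  ⇒  -15p = -10  ⇒  p = 2/3.
For the row player to be willing to mix, the row player must be indifferent between D and U, which pins down the column player's mix.
  the row player's payoff from D: q·6 + (1−q)·(-2) = 8q - 2
  the row player's payoff from U: q·(-6) + (1−q)·2 = -8q + 2
  8q - 2 = -8q + 2  ⇒  16q = 4  ⇒  q = 1/4.

p = 2/3, q = 1/4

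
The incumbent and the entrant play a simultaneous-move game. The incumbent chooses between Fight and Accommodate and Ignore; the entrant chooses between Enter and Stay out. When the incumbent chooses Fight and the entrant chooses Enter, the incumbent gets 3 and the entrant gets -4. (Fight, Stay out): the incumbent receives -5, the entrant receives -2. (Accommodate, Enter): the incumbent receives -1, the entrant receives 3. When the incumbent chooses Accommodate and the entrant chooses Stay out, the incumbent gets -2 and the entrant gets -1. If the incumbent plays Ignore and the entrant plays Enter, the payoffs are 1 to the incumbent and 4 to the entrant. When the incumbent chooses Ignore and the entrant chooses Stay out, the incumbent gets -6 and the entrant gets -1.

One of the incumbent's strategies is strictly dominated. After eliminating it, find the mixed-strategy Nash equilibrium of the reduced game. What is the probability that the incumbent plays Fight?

p = 2/3

The incumbent's strategy Ignore is strictly dominated by Fight: 3 > 1 and -5 > -6. Eliminate Ignore.
The entrant's indifference between Enter and Stay out determines the incumbent's mixing probability p:
  the entrant's payoff to Enter: p·(-4) + (1−p)·3 = -7p + 3
  the entrant's payoff to Stay out: p·(-2) + (1−p)·(-1) = -p - 1
  -7p + 3 = -p - 1  ⇒  -6p = -4  ⇒  p = 2/3.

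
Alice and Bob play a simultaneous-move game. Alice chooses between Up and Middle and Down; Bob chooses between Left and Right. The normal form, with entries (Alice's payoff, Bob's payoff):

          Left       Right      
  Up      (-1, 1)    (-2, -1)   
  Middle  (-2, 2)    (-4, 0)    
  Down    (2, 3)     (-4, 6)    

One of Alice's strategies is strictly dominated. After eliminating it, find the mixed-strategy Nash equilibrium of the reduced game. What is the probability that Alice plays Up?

p = 3/5

Alice's strategy Middle is strictly dominated by Up: -1 > -2 and -2 > -4. Eliminate Middle.
Set Bob's expected payoff from Left equal to that from Right:
  Bob's payoff from Left: p·1 + (1−p)·3 = -2p + 3
  Bob's payoff from Right: p·(-1) + (1−p)·6 = -7p + 6
  -2p + 3 = -7p + 6  ⇒  5p = 3  ⇒  p = 3/5.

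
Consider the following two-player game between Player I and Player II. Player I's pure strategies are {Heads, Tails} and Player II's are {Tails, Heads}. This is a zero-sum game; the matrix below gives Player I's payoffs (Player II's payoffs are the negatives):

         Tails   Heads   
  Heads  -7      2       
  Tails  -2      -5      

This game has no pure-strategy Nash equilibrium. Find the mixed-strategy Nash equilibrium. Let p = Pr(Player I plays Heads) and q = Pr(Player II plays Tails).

Player I's mix must leave Player II indifferent between Tails and Heads.
  Player II's payoff from Tails: p·7 + (1−p)·2 = 5p + 2
  Player II's payoff from Heads: p·(-2) + (1−p)·5 = -7p + 5
  5p + 2 = -7p + 5  ⇒  12p = 3  ⇒  p = 1/4.
Player I's indifference between Heads and Tails determines Player II's mixing probability q:
  Player I's payoff from Heads: q·(-7) + (1−q)·2 = -9q + 2
  Player I's payoff from Tails: q·(-2) + (1−q)·(-5) = 3q - 5
  -9q + 2 = 3q - 5  ⇒  -12q = -7  ⇒  q = 7/12.

p = 1/4, q = 7/12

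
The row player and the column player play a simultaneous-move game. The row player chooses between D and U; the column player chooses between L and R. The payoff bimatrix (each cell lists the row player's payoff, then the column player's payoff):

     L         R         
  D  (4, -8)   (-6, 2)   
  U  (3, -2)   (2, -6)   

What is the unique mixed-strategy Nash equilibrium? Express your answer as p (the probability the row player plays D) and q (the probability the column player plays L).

p = 2/7, q = 8/9

In a mixed equilibrium the column player is indifferent between L and R; this condition fixes p.
  the column player's payoff from L: p·(-8) + (1−p)·(-2) = -6p - 2
  the column player's payoff from R: p·2 + (1−p)·(-6) = 8p - 6
  -6p - 2 = 8p - 6  ⇒  -14p = -4  ⇒  p = 2/7.
The row player's indifference between D and U determines the column player's mixing probability q:
  the row player's payoff to D: q·4 + (1−q)·(-6) = 10q - 6
  the row player's payoff to U: q·3 + (1−q)·2 = q + 2
  10q - 6 = q + 2  ⇒  9q = 8  ⇒  q = 8/9.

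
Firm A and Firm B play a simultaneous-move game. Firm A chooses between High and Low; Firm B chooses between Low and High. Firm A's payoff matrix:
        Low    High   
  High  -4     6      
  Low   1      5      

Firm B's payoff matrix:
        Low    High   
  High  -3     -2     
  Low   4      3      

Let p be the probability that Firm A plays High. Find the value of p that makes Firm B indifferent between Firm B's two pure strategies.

Firm B's indifference between Low and High determines Firm A's mixing probability p:
  Firm B's expected payoff from Low: p·(-3) + (1−p)·4 = -7p + 4
  Firm B's expected payoff from High: p·(-2) + (1−p)·3 = -5p + 3
  -7p + 4 = -5p + 3  ⇒  -2p = -1  ⇒  p = 1/2.

p = 1/2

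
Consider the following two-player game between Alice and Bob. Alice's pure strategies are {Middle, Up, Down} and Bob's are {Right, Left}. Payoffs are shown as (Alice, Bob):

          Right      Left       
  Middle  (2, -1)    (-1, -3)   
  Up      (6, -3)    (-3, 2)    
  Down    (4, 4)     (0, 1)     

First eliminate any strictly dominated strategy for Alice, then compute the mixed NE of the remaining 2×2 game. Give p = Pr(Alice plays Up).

p = 3/8

Alice's strategy Middle is strictly dominated by Down: 4 > 2 and 0 > -1. Eliminate Middle.
In a mixed equilibrium Bob is indifferent between Right and Left; this condition fixes p.
  Bob's payoff to Right: p·(-3) + (1−p)·4 = -7p + 4
  Bob's payoff to Left: p·2 + (1−p)·1 = p + 1
  -7p + 4 = p + 1  ⇒  -8p = -3  ⇒  p = 3/8.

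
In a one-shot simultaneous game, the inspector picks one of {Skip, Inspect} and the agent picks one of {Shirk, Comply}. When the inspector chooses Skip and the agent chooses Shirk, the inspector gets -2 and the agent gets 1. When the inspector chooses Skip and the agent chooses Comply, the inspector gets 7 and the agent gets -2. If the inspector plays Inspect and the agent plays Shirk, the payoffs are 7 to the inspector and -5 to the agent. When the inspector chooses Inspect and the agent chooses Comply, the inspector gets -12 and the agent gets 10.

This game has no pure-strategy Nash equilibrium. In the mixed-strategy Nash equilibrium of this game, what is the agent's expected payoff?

For the agent to be willing to mix, the agent must be indifferent between Shirk and Comply, which pins down the inspector's mix.
  the agent's payoff from Shirk: p·1 + (1−p)·(-5) = 6p - 5
  the agent's payoff from Comply: p·(-2) + (1−p)·10 = -12p + 10
  6p - 5 = -12p + 10  ⇒  18p = 15  ⇒  p = 5/6.
At equilibrium the agent is indifferent across columns, so the agent's payoff equals the payoff from Shirk: (5/6)·1 + (1/6)·(-5) = 0.

0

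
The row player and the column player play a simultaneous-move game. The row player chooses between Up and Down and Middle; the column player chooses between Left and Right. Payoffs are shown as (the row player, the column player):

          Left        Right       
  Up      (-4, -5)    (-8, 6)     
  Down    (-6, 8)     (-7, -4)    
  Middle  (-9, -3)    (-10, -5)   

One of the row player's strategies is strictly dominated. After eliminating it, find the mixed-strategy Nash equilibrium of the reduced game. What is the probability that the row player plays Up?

p = 12/23

The row player's strategy Middle is strictly dominated by Down: -6 > -9 and -7 > -10. Eliminate Middle.
The column player's indifference between Left and Right determines the row player's mixing probability p:
  the column player's payoff from Left: p·(-5) + (1−p)·8 = -13p + 8
  the column player's payoff from Right: p·6 + (1−p)·(-4) = 10p - 4
  -13p + 8 = 10p - 4  ⇒  -23p = -12  ⇒  p = 12/23.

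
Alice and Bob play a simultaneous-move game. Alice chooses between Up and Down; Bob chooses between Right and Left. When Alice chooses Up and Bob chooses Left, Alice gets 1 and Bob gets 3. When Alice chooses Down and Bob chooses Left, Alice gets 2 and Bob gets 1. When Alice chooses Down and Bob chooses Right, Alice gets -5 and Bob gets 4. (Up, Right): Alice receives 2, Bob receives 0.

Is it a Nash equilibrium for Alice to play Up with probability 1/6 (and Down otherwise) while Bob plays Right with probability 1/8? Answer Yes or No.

No

Given Alice's mix p = 1/6, Bob's payoff from Right is 10/3 but from Left is 4/3. Bob strictly prefers Right, so Bob would not mix.
So the proposed profile is not a Nash equilibrium.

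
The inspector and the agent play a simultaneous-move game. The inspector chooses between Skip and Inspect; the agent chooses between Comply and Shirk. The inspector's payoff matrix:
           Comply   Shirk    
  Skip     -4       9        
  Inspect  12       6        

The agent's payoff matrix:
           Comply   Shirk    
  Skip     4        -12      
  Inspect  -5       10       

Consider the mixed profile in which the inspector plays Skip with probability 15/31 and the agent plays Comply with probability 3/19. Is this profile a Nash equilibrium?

Yes

Check the agent's indifference given the inspector's mix p = 15/31:
  payoff from Comply = -20/31; payoff from Shirk = -20/31 — equal.
Check the inspector's indifference given the agent's mix q = 3/19:
  payoff from Skip = 132/19; payoff from Inspect = 132/19 — equal.
Both players are indifferent, so neither can profitably deviate.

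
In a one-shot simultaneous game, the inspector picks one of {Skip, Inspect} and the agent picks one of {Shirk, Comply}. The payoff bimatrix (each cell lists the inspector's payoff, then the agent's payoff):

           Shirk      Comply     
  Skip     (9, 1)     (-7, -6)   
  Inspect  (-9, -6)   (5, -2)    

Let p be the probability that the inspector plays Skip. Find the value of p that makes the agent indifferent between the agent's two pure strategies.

p = 4/11

The inspector's mix must leave the agent indifferent between Shirk and Comply.
  the agent's payoff to Shirk: p·1 + (1−p)·(-6) = 7p - 6
  the agent's payoff to Comply: p·(-6) + (1−p)·(-2) = -4p - 2
  7p - 6 = -4p - 2  ⇒  11p = 4  ⇒  p = 4/11.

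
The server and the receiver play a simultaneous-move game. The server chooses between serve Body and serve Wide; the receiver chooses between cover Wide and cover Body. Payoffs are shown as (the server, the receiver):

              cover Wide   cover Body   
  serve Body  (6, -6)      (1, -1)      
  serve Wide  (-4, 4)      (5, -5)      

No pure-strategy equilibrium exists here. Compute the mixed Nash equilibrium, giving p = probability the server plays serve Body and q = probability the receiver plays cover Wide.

p = 9/14, q = 2/7

The receiver's indifference between cover Wide and cover Body determines the server's mixing probability p:
  the receiver's payoff from cover Wide: p·(-6) + (1−p)·4 = -10p + 4
  the receiver's payoff from cover Body: p·(-1) + (1−p)·(-5) = 4p - 5
  -10p + 4 = 4p - 5  ⇒  -14p = -9  ⇒  p = 9/14.
Set the server's expected payoff from serve Body equal to that from serve Wide:
  the server's payoff from serve Body: q·6 + (1−q)·1 = 5q + 1
  the server's payoff from serve Wide: q·(-4) + (1−q)·5 = -9q + 5
  5q + 1 = -9q + 5  ⇒  14q = 4  ⇒  q = 2/7.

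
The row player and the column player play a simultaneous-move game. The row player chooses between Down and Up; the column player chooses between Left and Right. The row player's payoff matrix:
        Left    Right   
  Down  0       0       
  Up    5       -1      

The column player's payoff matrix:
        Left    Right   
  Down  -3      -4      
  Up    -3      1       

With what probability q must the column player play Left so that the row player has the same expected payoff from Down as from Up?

q = 1/6

The row player's indifference between Down and Up determines the column player's mixing probability q:
  the row player's payoff from Down: q·0 + (1−q)·0 = 0
  the row player's payoff from Up: q·5 + (1−q)·(-1) = 6q - 1
  0 = 6q - 1  ⇒  -6q = -1  ⇒  q = 1/6.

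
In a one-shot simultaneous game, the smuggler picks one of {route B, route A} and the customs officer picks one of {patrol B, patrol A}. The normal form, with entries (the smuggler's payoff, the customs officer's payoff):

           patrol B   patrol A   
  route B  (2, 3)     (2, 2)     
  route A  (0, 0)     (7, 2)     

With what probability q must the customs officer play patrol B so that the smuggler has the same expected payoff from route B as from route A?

The customs officer's mix must leave the smuggler indifferent between route B and route A.
  the smuggler's payoff from route B: q·2 + (1−q)·2 = 2
  the smuggler's payoff from route A: q·0 + (1−q)·7 = -7q + 7
  2 = -7q + 7  ⇒  7q = 5  ⇒  q = 5/7.

q = 5/7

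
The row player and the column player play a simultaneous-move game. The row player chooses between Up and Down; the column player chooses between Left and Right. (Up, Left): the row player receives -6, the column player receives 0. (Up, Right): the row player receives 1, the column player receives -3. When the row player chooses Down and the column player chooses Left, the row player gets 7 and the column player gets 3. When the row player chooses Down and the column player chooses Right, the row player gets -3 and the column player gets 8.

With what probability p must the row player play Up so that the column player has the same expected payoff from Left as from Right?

p = 5/8

The column player's indifference between Left and Right determines the row player's mixing probability p:
  the column player's payoff from Left: p·0 + (1−p)·3 = -3p + 3
  the column player's payoff from Right: p·(-3) + (1−p)·8 = -11p + 8
  -3p + 3 = -11p + 8  ⇒  8p = 5  ⇒  p = 5/8.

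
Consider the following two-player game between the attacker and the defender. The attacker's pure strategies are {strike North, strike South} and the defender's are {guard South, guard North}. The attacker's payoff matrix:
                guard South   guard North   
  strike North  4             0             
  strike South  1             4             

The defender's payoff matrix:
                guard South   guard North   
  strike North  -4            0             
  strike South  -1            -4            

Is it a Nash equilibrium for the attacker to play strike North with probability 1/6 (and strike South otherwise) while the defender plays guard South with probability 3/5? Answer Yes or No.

No

Given the attacker's mix p = 1/6, the defender's payoff from guard South is -3/2 but from guard North is -10/3. The defender strictly prefers guard South, so the defender would not mix.
So the proposed profile is not a Nash equilibrium.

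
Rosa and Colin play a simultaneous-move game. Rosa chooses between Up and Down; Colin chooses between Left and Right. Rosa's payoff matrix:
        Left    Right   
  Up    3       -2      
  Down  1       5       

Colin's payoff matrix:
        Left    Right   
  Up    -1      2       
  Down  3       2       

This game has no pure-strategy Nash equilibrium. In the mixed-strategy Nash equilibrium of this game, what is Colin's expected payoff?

Colin's indifference between Left and Right determines Rosa's mixing probability p:
  Colin's payoff from Left: p·(-1) + (1−p)·3 = -4p + 3
  Colin's payoff from Right: p·2 + (1−p)·2 = 2
  -4p + 3 = 2  ⇒  -4p = -1  ⇒  p = 1/4.
At equilibrium Colin is indifferent across columns, so Colin's payoff equals the payoff from Left: (1/4)·(-1) + (3/4)·3 = 2.

2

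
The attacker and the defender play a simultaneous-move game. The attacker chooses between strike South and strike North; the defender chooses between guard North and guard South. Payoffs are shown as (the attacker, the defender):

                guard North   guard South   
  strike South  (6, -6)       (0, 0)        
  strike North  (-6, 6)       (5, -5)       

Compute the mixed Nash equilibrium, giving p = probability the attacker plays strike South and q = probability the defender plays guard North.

The attacker's mix must leave the defender indifferent between guard North and guard South.
  the defender's expected payoff from guard North: p·(-6) + (1−p)·6 = -12p + 6
  the defender's expected payoff from guard South: p·0 + (1−p)·(-5) = 5p - 5
  -12p + 6 = 5p - 5  ⇒  -17p = -11  ⇒  p = 11/17.
The defender's mix must leave the attacker indifferent between strike South and strike North.
  the attacker's payoff to strike South: q·6 + (1−q)·0 = 6q
  the attacker's payoff to strike North: q·(-6) + (1−q)·5 = -11q + 5
  6q = -11q + 5  ⇒  17q = 5  ⇒  q = 5/17.

p = 11/17, q = 5/17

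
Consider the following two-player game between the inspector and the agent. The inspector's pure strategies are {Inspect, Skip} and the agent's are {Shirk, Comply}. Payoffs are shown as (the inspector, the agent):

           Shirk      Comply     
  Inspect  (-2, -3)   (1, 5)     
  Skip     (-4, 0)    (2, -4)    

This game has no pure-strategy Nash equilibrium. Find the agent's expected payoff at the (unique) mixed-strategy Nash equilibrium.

In a mixed equilibrium the agent is indifferent between Shirk and Comply; this condition fixes p.
  the agent's payoff to Shirk: p·(-3) + (1−p)·0 = -3p
  the agent's payoff to Comply: p·5 + (1−p)·(-4) = 9p - 4
  -3p = 9p - 4  ⇒  -12p = -4  ⇒  p = 1/3.
At equilibrium the agent is indifferent across columns, so the agent's payoff equals the payoff from Shirk: (1/3)·(-3) + (2/3)·0 = -1.

-1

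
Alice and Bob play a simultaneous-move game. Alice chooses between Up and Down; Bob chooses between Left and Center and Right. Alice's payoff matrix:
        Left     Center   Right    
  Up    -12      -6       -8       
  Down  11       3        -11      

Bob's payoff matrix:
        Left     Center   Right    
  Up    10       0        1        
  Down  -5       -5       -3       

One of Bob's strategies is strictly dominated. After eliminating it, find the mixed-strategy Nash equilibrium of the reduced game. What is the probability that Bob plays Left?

Bob's strategy Center is strictly dominated by Right: 1 > 0 and -3 > -5. Eliminate Center.
For Alice to be willing to mix, Alice must be indifferent between Up and Down, which pins down Bob's mix.
  Alice's payoff from Up: q·(-12) + (1−q)·(-8) = -4q - 8
  Alice's payoff from Down: q·11 + (1−q)·(-11) = 22q - 11
  -4q - 8 = 22q - 11  ⇒  -26q = -3  ⇒  q = 3/26.

q = 3/26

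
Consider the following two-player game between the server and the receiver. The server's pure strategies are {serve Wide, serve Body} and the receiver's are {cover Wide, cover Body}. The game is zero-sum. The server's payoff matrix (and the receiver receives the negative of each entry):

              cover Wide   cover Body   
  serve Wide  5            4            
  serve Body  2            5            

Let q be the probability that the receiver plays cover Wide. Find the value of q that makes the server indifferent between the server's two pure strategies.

For the server to be willing to mix, the server must be indifferent between serve Wide and serve Body, which pins down the receiver's mix.
  the server's expected payoff from serve Wide: q·5 + (1−q)·4 = q + 4
  the server's expected payoff from serve Body: q·2 + (1−q)·5 = -3q + 5
  q + 4 = -3q + 5  ⇒  4q = 1  ⇒  q = 1/4.

q = 1/4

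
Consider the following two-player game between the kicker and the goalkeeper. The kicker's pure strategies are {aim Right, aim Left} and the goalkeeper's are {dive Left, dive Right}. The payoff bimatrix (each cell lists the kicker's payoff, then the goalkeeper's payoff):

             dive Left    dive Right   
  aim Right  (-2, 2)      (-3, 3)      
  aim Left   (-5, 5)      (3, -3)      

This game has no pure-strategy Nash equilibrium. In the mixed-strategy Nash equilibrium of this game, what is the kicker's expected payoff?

Set the kicker's expected payoff from aim Right equal to that from aim Left:
  the kicker's payoff to aim Right: q·(-2) + (1−q)·(-3) = q - 3
  the kicker's payoff to aim Left: q·(-5) + (1−q)·3 = -8q + 3
  q - 3 = -8q + 3  ⇒  9q = 6  ⇒  q = 2/3.
At equilibrium the kicker is indifferent across rows, so the kicker's payoff equals the payoff from aim Right: (2/3)·(-2) + (1/3)·(-3) = -7/3.

-7/3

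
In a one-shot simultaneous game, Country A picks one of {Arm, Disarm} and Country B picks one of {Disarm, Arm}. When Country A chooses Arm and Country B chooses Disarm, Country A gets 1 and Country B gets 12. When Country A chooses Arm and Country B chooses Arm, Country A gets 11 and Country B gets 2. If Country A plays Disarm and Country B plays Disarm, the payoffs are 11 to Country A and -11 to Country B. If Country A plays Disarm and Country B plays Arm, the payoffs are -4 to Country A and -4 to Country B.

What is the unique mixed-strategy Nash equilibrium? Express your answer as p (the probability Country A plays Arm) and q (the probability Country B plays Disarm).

p = 7/17, q = 3/5

Country B's indifference between Disarm and Arm determines Country A's mixing probability p:
  Country B's expected payoff from Disarm: p·12 + (1−p)·(-11) = 23p - 11
  Country B's expected payoff from Arm: p·2 + (1−p)·(-4) = 6p - 4
  23p - 11 = 6p - 4  ⇒  17p = 7  ⇒  p = 7/17.
Country A's indifference between Arm and Disarm determines Country B's mixing probability q:
  Country A's payoff to Arm: q·1 + (1−q)·11 = -10q + 11
  Country A's payoff to Disarm: q·11 + (1−q)·(-4) = 15q - 4
  -10q + 11 = 15q - 4  ⇒  -25q = -15  ⇒  q = 3/5.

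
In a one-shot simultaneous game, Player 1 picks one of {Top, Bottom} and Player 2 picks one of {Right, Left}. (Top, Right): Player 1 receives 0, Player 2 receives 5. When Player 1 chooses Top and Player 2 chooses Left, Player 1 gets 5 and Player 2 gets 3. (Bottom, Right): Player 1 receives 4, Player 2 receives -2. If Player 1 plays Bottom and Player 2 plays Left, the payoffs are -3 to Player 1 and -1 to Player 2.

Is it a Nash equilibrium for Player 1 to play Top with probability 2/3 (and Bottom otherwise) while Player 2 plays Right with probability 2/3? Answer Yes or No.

No

Given Player 1's mix p = 2/3, Player 2's payoff from Right is 8/3 but from Left is 5/3. Player 2 strictly prefers Right, so Player 2 would not mix.
So the proposed profile is not a Nash equilibrium.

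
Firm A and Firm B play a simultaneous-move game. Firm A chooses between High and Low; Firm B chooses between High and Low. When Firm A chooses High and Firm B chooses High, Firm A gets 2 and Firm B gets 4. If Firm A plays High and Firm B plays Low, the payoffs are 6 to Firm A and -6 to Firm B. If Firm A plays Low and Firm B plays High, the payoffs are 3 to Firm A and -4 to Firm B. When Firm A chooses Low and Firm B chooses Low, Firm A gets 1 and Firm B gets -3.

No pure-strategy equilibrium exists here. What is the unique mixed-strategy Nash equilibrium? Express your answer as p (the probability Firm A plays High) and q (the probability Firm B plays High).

p = 1/11, q = 5/6

Set Firm B's expected payoff from High equal to that from Low:
  Firm B's payoff to High: p·4 + (1−p)·(-4) = 8p - 4
  Firm B's payoff to Low: p·(-6) + (1−p)·(-3) = -3p - 3
  8p - 4 = -3p - 3  ⇒  11p = 1  ⇒  p = 1/11.
Set Firm A's expected payoff from High equal to that from Low:
  Firm A's expected payoff from High: q·2 + (1−q)·6 = -4q + 6
  Firm A's expected payoff from Low: q·3 + (1−q)·1 = 2q + 1
  -4q + 6 = 2q + 1  ⇒  -6q = -5  ⇒  q = 5/6.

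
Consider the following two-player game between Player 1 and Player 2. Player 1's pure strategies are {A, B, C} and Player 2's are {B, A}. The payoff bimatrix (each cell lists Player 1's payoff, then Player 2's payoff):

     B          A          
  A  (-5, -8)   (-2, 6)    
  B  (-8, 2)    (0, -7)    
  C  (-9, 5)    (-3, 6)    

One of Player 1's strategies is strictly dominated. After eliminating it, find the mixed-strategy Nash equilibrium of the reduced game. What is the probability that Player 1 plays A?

p = 9/23

Player 1's strategy C is strictly dominated by B: -8 > -9 and 0 > -3. Eliminate C.
For Player 2 to be willing to mix, Player 2 must be indifferent between B and A, which pins down Player 1's mix.
  Player 2's payoff from B: p·(-8) + (1−p)·2 = -10p + 2
  Player 2's payoff from A: p·6 + (1−p)·(-7) = 13p - 7
  -10p + 2 = 13p - 7  ⇒  -23p = -9  ⇒  p = 9/23.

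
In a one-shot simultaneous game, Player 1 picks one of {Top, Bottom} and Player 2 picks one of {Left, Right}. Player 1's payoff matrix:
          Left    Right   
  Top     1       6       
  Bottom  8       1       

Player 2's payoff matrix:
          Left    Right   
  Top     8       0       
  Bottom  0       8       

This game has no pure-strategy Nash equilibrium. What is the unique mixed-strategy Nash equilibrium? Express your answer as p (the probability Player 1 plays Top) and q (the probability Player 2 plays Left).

Player 2's indifference between Left and Right determines Player 1's mixing probability p:
  Player 2's payoff to Left: p·8 + (1−p)·0 = 8p
  Player 2's payoff to Right: p·0 + (1−p)·8 = -8p + 8
  8p = -8p + 8  ⇒  16p = 8  ⇒  p = 1/2.
For Player 1 to be willing to mix, Player 1 must be indifferent between Top and Bottom, which pins down Player 2's mix.
  Player 1's payoff to Top: q·1 + (1−q)·6 = -5q + 6
  Player 1's payoff to Bottom: q·8 + (1−q)·1 = 7q + 1
  -5q + 6 = 7q + 1  ⇒  -12q = -5  ⇒  q = 5/12.

p = 1/2, q = 5/12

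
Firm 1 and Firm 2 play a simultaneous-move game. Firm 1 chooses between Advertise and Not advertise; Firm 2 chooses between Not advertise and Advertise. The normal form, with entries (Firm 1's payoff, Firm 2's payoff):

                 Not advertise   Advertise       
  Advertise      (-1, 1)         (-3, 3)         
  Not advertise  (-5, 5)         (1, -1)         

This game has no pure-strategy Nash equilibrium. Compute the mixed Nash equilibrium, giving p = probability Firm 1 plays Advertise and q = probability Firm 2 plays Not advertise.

For Firm 2 to be willing to mix, Firm 2 must be indifferent between Not advertise and Advertise, which pins down Firm 1's mix.
  Firm 2's payoff from Not advertise: p·1 + (1−p)·5 = -4p + 5
  Firm 2's payoff from Advertise: p·3 + (1−p)·(-1) = 4p - 1
  -4p + 5 = 4p - 1  ⇒  -8p = -6  ⇒  p = 3/4.
Firm 2's mix must leave Firm 1 indifferent between Advertise and Not advertise.
  Firm 1's expected payoff from Advertise: q·(-1) + (1−q)·(-3) = 2q - 3
  Firm 1's expected payoff from Not advertise: q·(-5) + (1−q)·1 = -6q + 1
  2q - 3 = -6q + 1  ⇒  8q = 4  ⇒  q = 1/2.

p = 3/4, q = 1/2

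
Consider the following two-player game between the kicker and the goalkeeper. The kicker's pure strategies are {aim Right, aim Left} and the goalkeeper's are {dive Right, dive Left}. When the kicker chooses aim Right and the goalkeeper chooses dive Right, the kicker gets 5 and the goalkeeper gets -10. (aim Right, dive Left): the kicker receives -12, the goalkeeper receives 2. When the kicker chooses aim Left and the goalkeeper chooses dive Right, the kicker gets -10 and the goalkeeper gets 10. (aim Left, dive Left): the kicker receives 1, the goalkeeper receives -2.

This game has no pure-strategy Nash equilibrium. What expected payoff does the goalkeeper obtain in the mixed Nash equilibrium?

0

The goalkeeper's indifference between dive Right and dive Left determines the kicker's mixing probability p:
  the goalkeeper's payoff from dive Right: p·(-10) + (1−p)·10 = -20p + 10
  the goalkeeper's payoff from dive Left: p·2 + (1−p)·(-2) = 4p - 2
  -20p + 10 = 4p - 2  ⇒  -24p = -12  ⇒  p = 1/2.
At equilibrium the goalkeeper is indifferent across columns, so the goalkeeper's payoff equals the payoff from dive Right: (1/2)·(-10) + (1/2)·10 = 0.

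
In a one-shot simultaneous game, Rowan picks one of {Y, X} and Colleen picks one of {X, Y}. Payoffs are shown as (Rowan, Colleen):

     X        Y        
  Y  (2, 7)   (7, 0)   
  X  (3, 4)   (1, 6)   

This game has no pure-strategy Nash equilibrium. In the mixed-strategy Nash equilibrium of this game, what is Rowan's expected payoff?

In a mixed equilibrium Rowan is indifferent between Y and X; this condition fixes q.
  Rowan's payoff from Y: q·2 + (1−q)·7 = -5q + 7
  Rowan's payoff from X: q·3 + (1−q)·1 = 2q + 1
  -5q + 7 = 2q + 1  ⇒  -7q = -6  ⇒  q = 6/7.
At equilibrium Rowan is indifferent across rows, so Rowan's payoff equals the payoff from Y: (6/7)·2 + (1/7)·7 = 19/7.

19/7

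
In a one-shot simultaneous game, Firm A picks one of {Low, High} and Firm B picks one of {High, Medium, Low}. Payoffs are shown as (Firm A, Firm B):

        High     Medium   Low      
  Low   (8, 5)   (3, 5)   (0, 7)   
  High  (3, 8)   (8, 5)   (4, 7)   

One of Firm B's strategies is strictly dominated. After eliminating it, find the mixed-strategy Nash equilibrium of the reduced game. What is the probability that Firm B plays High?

q = 4/9

Firm B's strategy Medium is strictly dominated by Low: 7 > 5 and 7 > 5. Eliminate Medium.
Firm B's mix must leave Firm A indifferent between Low and High.
  Firm A's expected payoff from Low: q·8 + (1−q)·0 = 8q
  Firm A's expected payoff from High: q·3 + (1−q)·4 = -q + 4
  8q = -q + 4  ⇒  9q = 4  ⇒  q = 4/9.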